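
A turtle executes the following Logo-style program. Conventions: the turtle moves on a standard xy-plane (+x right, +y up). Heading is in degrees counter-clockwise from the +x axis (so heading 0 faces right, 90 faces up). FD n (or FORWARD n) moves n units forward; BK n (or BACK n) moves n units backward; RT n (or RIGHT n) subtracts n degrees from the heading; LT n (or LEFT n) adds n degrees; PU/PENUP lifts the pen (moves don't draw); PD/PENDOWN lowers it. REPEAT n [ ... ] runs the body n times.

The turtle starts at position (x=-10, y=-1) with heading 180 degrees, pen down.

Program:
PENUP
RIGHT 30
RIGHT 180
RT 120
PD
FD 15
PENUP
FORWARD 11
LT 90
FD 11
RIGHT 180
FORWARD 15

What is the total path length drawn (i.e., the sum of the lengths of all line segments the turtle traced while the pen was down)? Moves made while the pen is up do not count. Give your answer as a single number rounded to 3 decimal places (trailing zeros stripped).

Executing turtle program step by step:
Start: pos=(-10,-1), heading=180, pen down
PU: pen up
RT 30: heading 180 -> 150
RT 180: heading 150 -> 330
RT 120: heading 330 -> 210
PD: pen down
FD 15: (-10,-1) -> (-22.99,-8.5) [heading=210, draw]
PU: pen up
FD 11: (-22.99,-8.5) -> (-32.517,-14) [heading=210, move]
LT 90: heading 210 -> 300
FD 11: (-32.517,-14) -> (-27.017,-23.526) [heading=300, move]
RT 180: heading 300 -> 120
FD 15: (-27.017,-23.526) -> (-34.517,-10.536) [heading=120, move]
Final: pos=(-34.517,-10.536), heading=120, 1 segment(s) drawn

Segment lengths:
  seg 1: (-10,-1) -> (-22.99,-8.5), length = 15
Total = 15

Answer: 15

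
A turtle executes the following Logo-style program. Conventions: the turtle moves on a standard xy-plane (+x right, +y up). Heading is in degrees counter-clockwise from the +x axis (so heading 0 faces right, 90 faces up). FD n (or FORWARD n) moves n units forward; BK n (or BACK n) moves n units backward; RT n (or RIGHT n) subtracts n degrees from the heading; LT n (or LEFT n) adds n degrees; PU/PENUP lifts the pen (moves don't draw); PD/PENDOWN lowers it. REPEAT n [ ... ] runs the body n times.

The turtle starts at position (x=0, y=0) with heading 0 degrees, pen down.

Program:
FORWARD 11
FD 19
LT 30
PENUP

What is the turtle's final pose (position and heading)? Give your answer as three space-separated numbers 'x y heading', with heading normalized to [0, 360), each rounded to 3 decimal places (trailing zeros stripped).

Answer: 30 0 30

Derivation:
Executing turtle program step by step:
Start: pos=(0,0), heading=0, pen down
FD 11: (0,0) -> (11,0) [heading=0, draw]
FD 19: (11,0) -> (30,0) [heading=0, draw]
LT 30: heading 0 -> 30
PU: pen up
Final: pos=(30,0), heading=30, 2 segment(s) drawn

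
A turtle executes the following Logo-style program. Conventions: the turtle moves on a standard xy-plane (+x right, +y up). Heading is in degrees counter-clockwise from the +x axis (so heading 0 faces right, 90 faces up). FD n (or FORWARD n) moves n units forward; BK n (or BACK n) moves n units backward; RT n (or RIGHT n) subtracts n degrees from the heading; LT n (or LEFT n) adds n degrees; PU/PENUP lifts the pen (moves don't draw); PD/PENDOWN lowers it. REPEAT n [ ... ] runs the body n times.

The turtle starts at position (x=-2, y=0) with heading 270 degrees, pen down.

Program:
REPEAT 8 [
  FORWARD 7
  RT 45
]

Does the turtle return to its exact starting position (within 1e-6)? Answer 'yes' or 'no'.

Answer: yes

Derivation:
Executing turtle program step by step:
Start: pos=(-2,0), heading=270, pen down
REPEAT 8 [
  -- iteration 1/8 --
  FD 7: (-2,0) -> (-2,-7) [heading=270, draw]
  RT 45: heading 270 -> 225
  -- iteration 2/8 --
  FD 7: (-2,-7) -> (-6.95,-11.95) [heading=225, draw]
  RT 45: heading 225 -> 180
  -- iteration 3/8 --
  FD 7: (-6.95,-11.95) -> (-13.95,-11.95) [heading=180, draw]
  RT 45: heading 180 -> 135
  -- iteration 4/8 --
  FD 7: (-13.95,-11.95) -> (-18.899,-7) [heading=135, draw]
  RT 45: heading 135 -> 90
  -- iteration 5/8 --
  FD 7: (-18.899,-7) -> (-18.899,0) [heading=90, draw]
  RT 45: heading 90 -> 45
  -- iteration 6/8 --
  FD 7: (-18.899,0) -> (-13.95,4.95) [heading=45, draw]
  RT 45: heading 45 -> 0
  -- iteration 7/8 --
  FD 7: (-13.95,4.95) -> (-6.95,4.95) [heading=0, draw]
  RT 45: heading 0 -> 315
  -- iteration 8/8 --
  FD 7: (-6.95,4.95) -> (-2,0) [heading=315, draw]
  RT 45: heading 315 -> 270
]
Final: pos=(-2,0), heading=270, 8 segment(s) drawn

Start position: (-2, 0)
Final position: (-2, 0)
Distance = 0; < 1e-6 -> CLOSED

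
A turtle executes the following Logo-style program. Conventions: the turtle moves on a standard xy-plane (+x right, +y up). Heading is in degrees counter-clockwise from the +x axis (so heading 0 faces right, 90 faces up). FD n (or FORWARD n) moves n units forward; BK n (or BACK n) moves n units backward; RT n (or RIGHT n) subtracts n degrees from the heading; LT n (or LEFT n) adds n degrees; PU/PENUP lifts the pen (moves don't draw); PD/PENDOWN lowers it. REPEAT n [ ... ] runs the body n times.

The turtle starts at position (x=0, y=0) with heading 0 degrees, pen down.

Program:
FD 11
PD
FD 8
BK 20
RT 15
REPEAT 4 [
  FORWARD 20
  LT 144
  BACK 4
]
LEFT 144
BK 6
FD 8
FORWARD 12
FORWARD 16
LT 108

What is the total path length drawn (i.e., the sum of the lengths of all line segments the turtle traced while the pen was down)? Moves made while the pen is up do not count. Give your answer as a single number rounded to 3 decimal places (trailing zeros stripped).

Answer: 177

Derivation:
Executing turtle program step by step:
Start: pos=(0,0), heading=0, pen down
FD 11: (0,0) -> (11,0) [heading=0, draw]
PD: pen down
FD 8: (11,0) -> (19,0) [heading=0, draw]
BK 20: (19,0) -> (-1,0) [heading=0, draw]
RT 15: heading 0 -> 345
REPEAT 4 [
  -- iteration 1/4 --
  FD 20: (-1,0) -> (18.319,-5.176) [heading=345, draw]
  LT 144: heading 345 -> 129
  BK 4: (18.319,-5.176) -> (20.836,-8.285) [heading=129, draw]
  -- iteration 2/4 --
  FD 20: (20.836,-8.285) -> (8.249,7.258) [heading=129, draw]
  LT 144: heading 129 -> 273
  BK 4: (8.249,7.258) -> (8.04,11.252) [heading=273, draw]
  -- iteration 3/4 --
  FD 20: (8.04,11.252) -> (9.087,-8.72) [heading=273, draw]
  LT 144: heading 273 -> 57
  BK 4: (9.087,-8.72) -> (6.908,-12.075) [heading=57, draw]
  -- iteration 4/4 --
  FD 20: (6.908,-12.075) -> (17.801,4.699) [heading=57, draw]
  LT 144: heading 57 -> 201
  BK 4: (17.801,4.699) -> (21.535,6.132) [heading=201, draw]
]
LT 144: heading 201 -> 345
BK 6: (21.535,6.132) -> (15.74,7.685) [heading=345, draw]
FD 8: (15.74,7.685) -> (23.467,5.614) [heading=345, draw]
FD 12: (23.467,5.614) -> (35.058,2.509) [heading=345, draw]
FD 16: (35.058,2.509) -> (50.513,-1.632) [heading=345, draw]
LT 108: heading 345 -> 93
Final: pos=(50.513,-1.632), heading=93, 15 segment(s) drawn

Segment lengths:
  seg 1: (0,0) -> (11,0), length = 11
  seg 2: (11,0) -> (19,0), length = 8
  seg 3: (19,0) -> (-1,0), length = 20
  seg 4: (-1,0) -> (18.319,-5.176), length = 20
  seg 5: (18.319,-5.176) -> (20.836,-8.285), length = 4
  seg 6: (20.836,-8.285) -> (8.249,7.258), length = 20
  seg 7: (8.249,7.258) -> (8.04,11.252), length = 4
  seg 8: (8.04,11.252) -> (9.087,-8.72), length = 20
  seg 9: (9.087,-8.72) -> (6.908,-12.075), length = 4
  seg 10: (6.908,-12.075) -> (17.801,4.699), length = 20
  seg 11: (17.801,4.699) -> (21.535,6.132), length = 4
  seg 12: (21.535,6.132) -> (15.74,7.685), length = 6
  seg 13: (15.74,7.685) -> (23.467,5.614), length = 8
  seg 14: (23.467,5.614) -> (35.058,2.509), length = 12
  seg 15: (35.058,2.509) -> (50.513,-1.632), length = 16
Total = 177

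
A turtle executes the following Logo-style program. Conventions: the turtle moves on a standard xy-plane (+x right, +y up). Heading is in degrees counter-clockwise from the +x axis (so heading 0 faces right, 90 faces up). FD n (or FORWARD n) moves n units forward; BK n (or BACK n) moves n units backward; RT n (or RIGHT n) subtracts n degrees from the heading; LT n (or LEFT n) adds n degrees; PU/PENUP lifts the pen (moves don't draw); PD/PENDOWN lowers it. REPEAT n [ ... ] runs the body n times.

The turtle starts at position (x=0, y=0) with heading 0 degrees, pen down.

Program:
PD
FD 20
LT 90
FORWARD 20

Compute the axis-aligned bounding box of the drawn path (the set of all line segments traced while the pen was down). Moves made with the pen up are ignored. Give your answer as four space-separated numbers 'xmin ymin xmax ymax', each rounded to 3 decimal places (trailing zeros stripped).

Answer: 0 0 20 20

Derivation:
Executing turtle program step by step:
Start: pos=(0,0), heading=0, pen down
PD: pen down
FD 20: (0,0) -> (20,0) [heading=0, draw]
LT 90: heading 0 -> 90
FD 20: (20,0) -> (20,20) [heading=90, draw]
Final: pos=(20,20), heading=90, 2 segment(s) drawn

Segment endpoints: x in {0, 20}, y in {0, 20}
xmin=0, ymin=0, xmax=20, ymax=20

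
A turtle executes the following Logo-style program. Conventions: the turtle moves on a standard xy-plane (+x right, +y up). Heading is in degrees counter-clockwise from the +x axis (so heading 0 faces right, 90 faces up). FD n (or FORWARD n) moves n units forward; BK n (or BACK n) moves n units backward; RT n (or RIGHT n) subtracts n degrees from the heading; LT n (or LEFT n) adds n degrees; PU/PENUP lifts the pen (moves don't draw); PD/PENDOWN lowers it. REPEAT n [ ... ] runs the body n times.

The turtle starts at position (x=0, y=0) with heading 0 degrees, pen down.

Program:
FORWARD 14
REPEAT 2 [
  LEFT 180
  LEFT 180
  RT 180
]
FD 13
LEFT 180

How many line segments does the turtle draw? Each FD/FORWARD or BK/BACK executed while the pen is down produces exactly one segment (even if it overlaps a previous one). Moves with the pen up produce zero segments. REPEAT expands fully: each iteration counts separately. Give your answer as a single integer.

Answer: 2

Derivation:
Executing turtle program step by step:
Start: pos=(0,0), heading=0, pen down
FD 14: (0,0) -> (14,0) [heading=0, draw]
REPEAT 2 [
  -- iteration 1/2 --
  LT 180: heading 0 -> 180
  LT 180: heading 180 -> 0
  RT 180: heading 0 -> 180
  -- iteration 2/2 --
  LT 180: heading 180 -> 0
  LT 180: heading 0 -> 180
  RT 180: heading 180 -> 0
]
FD 13: (14,0) -> (27,0) [heading=0, draw]
LT 180: heading 0 -> 180
Final: pos=(27,0), heading=180, 2 segment(s) drawn
Segments drawn: 2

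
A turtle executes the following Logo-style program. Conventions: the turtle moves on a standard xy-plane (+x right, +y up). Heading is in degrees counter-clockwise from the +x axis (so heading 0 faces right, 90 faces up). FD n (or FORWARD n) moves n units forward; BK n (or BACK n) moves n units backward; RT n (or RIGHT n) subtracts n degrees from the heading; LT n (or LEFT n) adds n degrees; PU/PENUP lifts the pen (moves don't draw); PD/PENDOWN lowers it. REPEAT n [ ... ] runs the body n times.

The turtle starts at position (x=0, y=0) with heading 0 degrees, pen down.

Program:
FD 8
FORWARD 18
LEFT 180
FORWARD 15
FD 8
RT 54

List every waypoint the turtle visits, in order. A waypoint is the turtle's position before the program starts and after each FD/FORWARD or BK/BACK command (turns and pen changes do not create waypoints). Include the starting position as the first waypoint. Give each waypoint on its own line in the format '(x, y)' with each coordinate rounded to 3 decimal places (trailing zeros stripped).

Answer: (0, 0)
(8, 0)
(26, 0)
(11, 0)
(3, 0)

Derivation:
Executing turtle program step by step:
Start: pos=(0,0), heading=0, pen down
FD 8: (0,0) -> (8,0) [heading=0, draw]
FD 18: (8,0) -> (26,0) [heading=0, draw]
LT 180: heading 0 -> 180
FD 15: (26,0) -> (11,0) [heading=180, draw]
FD 8: (11,0) -> (3,0) [heading=180, draw]
RT 54: heading 180 -> 126
Final: pos=(3,0), heading=126, 4 segment(s) drawn
Waypoints (5 total):
(0, 0)
(8, 0)
(26, 0)
(11, 0)
(3, 0)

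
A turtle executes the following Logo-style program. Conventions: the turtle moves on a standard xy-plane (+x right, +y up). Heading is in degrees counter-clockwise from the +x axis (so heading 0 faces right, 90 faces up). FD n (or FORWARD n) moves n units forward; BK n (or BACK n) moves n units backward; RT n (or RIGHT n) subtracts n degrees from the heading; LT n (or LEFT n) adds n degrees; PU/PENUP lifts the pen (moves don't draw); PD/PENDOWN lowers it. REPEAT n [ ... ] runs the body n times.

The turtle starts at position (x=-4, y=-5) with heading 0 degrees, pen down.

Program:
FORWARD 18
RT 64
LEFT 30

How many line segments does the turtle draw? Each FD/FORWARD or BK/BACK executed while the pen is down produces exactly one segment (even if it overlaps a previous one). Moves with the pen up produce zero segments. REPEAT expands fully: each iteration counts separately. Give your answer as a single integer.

Executing turtle program step by step:
Start: pos=(-4,-5), heading=0, pen down
FD 18: (-4,-5) -> (14,-5) [heading=0, draw]
RT 64: heading 0 -> 296
LT 30: heading 296 -> 326
Final: pos=(14,-5), heading=326, 1 segment(s) drawn
Segments drawn: 1

Answer: 1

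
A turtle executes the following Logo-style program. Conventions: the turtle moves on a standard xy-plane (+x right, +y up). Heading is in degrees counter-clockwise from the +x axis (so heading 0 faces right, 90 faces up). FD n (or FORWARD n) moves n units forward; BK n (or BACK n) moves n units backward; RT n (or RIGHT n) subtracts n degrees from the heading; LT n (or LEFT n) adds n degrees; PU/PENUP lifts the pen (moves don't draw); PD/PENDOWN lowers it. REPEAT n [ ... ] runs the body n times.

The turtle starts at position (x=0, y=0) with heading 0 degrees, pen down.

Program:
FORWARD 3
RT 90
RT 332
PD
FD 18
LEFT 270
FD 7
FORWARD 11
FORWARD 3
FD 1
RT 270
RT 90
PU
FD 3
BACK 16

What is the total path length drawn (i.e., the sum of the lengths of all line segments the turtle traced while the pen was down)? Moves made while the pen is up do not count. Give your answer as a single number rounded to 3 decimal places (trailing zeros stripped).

Executing turtle program step by step:
Start: pos=(0,0), heading=0, pen down
FD 3: (0,0) -> (3,0) [heading=0, draw]
RT 90: heading 0 -> 270
RT 332: heading 270 -> 298
PD: pen down
FD 18: (3,0) -> (11.45,-15.893) [heading=298, draw]
LT 270: heading 298 -> 208
FD 7: (11.45,-15.893) -> (5.27,-19.179) [heading=208, draw]
FD 11: (5.27,-19.179) -> (-4.443,-24.344) [heading=208, draw]
FD 3: (-4.443,-24.344) -> (-7.091,-25.752) [heading=208, draw]
FD 1: (-7.091,-25.752) -> (-7.974,-26.221) [heading=208, draw]
RT 270: heading 208 -> 298
RT 90: heading 298 -> 208
PU: pen up
FD 3: (-7.974,-26.221) -> (-10.623,-27.63) [heading=208, move]
BK 16: (-10.623,-27.63) -> (3.504,-20.118) [heading=208, move]
Final: pos=(3.504,-20.118), heading=208, 6 segment(s) drawn

Segment lengths:
  seg 1: (0,0) -> (3,0), length = 3
  seg 2: (3,0) -> (11.45,-15.893), length = 18
  seg 3: (11.45,-15.893) -> (5.27,-19.179), length = 7
  seg 4: (5.27,-19.179) -> (-4.443,-24.344), length = 11
  seg 5: (-4.443,-24.344) -> (-7.091,-25.752), length = 3
  seg 6: (-7.091,-25.752) -> (-7.974,-26.221), length = 1
Total = 43

Answer: 43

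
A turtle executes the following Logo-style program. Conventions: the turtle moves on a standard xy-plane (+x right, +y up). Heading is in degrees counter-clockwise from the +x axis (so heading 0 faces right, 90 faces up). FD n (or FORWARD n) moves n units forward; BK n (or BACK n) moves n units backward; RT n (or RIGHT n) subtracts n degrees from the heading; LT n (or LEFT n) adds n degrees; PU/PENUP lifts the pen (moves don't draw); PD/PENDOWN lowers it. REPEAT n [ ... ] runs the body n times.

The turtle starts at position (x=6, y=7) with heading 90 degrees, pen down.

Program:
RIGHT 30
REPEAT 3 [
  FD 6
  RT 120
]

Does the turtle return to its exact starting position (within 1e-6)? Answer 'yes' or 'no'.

Answer: yes

Derivation:
Executing turtle program step by step:
Start: pos=(6,7), heading=90, pen down
RT 30: heading 90 -> 60
REPEAT 3 [
  -- iteration 1/3 --
  FD 6: (6,7) -> (9,12.196) [heading=60, draw]
  RT 120: heading 60 -> 300
  -- iteration 2/3 --
  FD 6: (9,12.196) -> (12,7) [heading=300, draw]
  RT 120: heading 300 -> 180
  -- iteration 3/3 --
  FD 6: (12,7) -> (6,7) [heading=180, draw]
  RT 120: heading 180 -> 60
]
Final: pos=(6,7), heading=60, 3 segment(s) drawn

Start position: (6, 7)
Final position: (6, 7)
Distance = 0; < 1e-6 -> CLOSED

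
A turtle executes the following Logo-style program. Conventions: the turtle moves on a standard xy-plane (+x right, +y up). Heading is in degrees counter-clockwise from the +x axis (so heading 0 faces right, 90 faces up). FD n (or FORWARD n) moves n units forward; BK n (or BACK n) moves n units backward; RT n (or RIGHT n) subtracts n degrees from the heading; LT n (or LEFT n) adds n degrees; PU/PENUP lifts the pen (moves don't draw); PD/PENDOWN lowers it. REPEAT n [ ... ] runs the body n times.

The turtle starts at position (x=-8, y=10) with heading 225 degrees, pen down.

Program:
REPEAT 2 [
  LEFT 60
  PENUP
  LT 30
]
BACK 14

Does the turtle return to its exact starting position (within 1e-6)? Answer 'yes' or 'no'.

Answer: no

Derivation:
Executing turtle program step by step:
Start: pos=(-8,10), heading=225, pen down
REPEAT 2 [
  -- iteration 1/2 --
  LT 60: heading 225 -> 285
  PU: pen up
  LT 30: heading 285 -> 315
  -- iteration 2/2 --
  LT 60: heading 315 -> 15
  PU: pen up
  LT 30: heading 15 -> 45
]
BK 14: (-8,10) -> (-17.899,0.101) [heading=45, move]
Final: pos=(-17.899,0.101), heading=45, 0 segment(s) drawn

Start position: (-8, 10)
Final position: (-17.899, 0.101)
Distance = 14; >= 1e-6 -> NOT closed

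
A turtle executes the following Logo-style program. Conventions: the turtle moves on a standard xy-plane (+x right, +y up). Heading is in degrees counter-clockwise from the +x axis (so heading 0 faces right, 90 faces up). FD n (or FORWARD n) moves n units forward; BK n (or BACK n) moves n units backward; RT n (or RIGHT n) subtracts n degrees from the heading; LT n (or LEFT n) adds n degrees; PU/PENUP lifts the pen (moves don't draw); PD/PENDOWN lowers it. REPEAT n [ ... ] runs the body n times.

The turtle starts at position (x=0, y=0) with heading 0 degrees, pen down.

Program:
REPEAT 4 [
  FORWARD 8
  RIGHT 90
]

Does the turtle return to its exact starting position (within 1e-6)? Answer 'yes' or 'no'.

Executing turtle program step by step:
Start: pos=(0,0), heading=0, pen down
REPEAT 4 [
  -- iteration 1/4 --
  FD 8: (0,0) -> (8,0) [heading=0, draw]
  RT 90: heading 0 -> 270
  -- iteration 2/4 --
  FD 8: (8,0) -> (8,-8) [heading=270, draw]
  RT 90: heading 270 -> 180
  -- iteration 3/4 --
  FD 8: (8,-8) -> (0,-8) [heading=180, draw]
  RT 90: heading 180 -> 90
  -- iteration 4/4 --
  FD 8: (0,-8) -> (0,0) [heading=90, draw]
  RT 90: heading 90 -> 0
]
Final: pos=(0,0), heading=0, 4 segment(s) drawn

Start position: (0, 0)
Final position: (0, 0)
Distance = 0; < 1e-6 -> CLOSED

Answer: yes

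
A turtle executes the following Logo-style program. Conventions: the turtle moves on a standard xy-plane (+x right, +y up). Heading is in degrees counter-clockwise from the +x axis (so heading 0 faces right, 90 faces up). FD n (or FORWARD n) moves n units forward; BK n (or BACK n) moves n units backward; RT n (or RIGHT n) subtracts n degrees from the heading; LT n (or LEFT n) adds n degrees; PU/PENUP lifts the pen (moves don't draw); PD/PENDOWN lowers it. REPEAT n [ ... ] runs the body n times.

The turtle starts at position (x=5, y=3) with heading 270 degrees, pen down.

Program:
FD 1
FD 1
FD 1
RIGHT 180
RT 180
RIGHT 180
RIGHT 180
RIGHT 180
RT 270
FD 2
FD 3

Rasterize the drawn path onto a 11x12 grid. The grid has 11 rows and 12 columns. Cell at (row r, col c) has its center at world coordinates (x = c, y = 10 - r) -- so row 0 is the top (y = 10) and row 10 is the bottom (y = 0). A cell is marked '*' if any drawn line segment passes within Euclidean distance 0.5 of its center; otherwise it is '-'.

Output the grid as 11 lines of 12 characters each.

Segment 0: (5,3) -> (5,2)
Segment 1: (5,2) -> (5,1)
Segment 2: (5,1) -> (5,0)
Segment 3: (5,0) -> (3,-0)
Segment 4: (3,-0) -> (0,-0)

Answer: ------------
------------
------------
------------
------------
------------
------------
-----*------
-----*------
-----*------
******------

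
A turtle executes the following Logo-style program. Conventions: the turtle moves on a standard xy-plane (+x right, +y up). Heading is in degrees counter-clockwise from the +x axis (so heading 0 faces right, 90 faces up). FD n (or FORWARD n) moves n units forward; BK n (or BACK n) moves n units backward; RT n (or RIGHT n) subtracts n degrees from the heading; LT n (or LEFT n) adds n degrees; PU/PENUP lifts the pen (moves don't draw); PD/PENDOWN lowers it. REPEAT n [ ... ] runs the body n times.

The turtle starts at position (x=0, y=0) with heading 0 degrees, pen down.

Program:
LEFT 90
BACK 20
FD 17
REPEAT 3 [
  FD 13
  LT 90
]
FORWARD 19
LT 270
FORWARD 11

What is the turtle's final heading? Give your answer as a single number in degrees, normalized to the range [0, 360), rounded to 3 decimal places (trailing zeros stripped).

Answer: 270

Derivation:
Executing turtle program step by step:
Start: pos=(0,0), heading=0, pen down
LT 90: heading 0 -> 90
BK 20: (0,0) -> (0,-20) [heading=90, draw]
FD 17: (0,-20) -> (0,-3) [heading=90, draw]
REPEAT 3 [
  -- iteration 1/3 --
  FD 13: (0,-3) -> (0,10) [heading=90, draw]
  LT 90: heading 90 -> 180
  -- iteration 2/3 --
  FD 13: (0,10) -> (-13,10) [heading=180, draw]
  LT 90: heading 180 -> 270
  -- iteration 3/3 --
  FD 13: (-13,10) -> (-13,-3) [heading=270, draw]
  LT 90: heading 270 -> 0
]
FD 19: (-13,-3) -> (6,-3) [heading=0, draw]
LT 270: heading 0 -> 270
FD 11: (6,-3) -> (6,-14) [heading=270, draw]
Final: pos=(6,-14), heading=270, 7 segment(s) drawn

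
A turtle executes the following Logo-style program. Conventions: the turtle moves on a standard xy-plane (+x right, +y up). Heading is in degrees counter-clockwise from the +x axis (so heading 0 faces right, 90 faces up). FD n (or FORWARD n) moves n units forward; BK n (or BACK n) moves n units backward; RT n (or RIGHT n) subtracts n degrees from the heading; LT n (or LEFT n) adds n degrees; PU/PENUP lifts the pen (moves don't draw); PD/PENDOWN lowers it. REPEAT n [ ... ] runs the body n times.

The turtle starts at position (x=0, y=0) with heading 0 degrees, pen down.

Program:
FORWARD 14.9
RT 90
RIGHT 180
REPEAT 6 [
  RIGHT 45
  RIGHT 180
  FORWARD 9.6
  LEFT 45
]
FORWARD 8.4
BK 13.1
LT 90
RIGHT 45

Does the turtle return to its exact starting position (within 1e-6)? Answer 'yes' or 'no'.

Executing turtle program step by step:
Start: pos=(0,0), heading=0, pen down
FD 14.9: (0,0) -> (14.9,0) [heading=0, draw]
RT 90: heading 0 -> 270
RT 180: heading 270 -> 90
REPEAT 6 [
  -- iteration 1/6 --
  RT 45: heading 90 -> 45
  RT 180: heading 45 -> 225
  FD 9.6: (14.9,0) -> (8.112,-6.788) [heading=225, draw]
  LT 45: heading 225 -> 270
  -- iteration 2/6 --
  RT 45: heading 270 -> 225
  RT 180: heading 225 -> 45
  FD 9.6: (8.112,-6.788) -> (14.9,0) [heading=45, draw]
  LT 45: heading 45 -> 90
  -- iteration 3/6 --
  RT 45: heading 90 -> 45
  RT 180: heading 45 -> 225
  FD 9.6: (14.9,0) -> (8.112,-6.788) [heading=225, draw]
  LT 45: heading 225 -> 270
  -- iteration 4/6 --
  RT 45: heading 270 -> 225
  RT 180: heading 225 -> 45
  FD 9.6: (8.112,-6.788) -> (14.9,0) [heading=45, draw]
  LT 45: heading 45 -> 90
  -- iteration 5/6 --
  RT 45: heading 90 -> 45
  RT 180: heading 45 -> 225
  FD 9.6: (14.9,0) -> (8.112,-6.788) [heading=225, draw]
  LT 45: heading 225 -> 270
  -- iteration 6/6 --
  RT 45: heading 270 -> 225
  RT 180: heading 225 -> 45
  FD 9.6: (8.112,-6.788) -> (14.9,0) [heading=45, draw]
  LT 45: heading 45 -> 90
]
FD 8.4: (14.9,0) -> (14.9,8.4) [heading=90, draw]
BK 13.1: (14.9,8.4) -> (14.9,-4.7) [heading=90, draw]
LT 90: heading 90 -> 180
RT 45: heading 180 -> 135
Final: pos=(14.9,-4.7), heading=135, 9 segment(s) drawn

Start position: (0, 0)
Final position: (14.9, -4.7)
Distance = 15.624; >= 1e-6 -> NOT closed

Answer: no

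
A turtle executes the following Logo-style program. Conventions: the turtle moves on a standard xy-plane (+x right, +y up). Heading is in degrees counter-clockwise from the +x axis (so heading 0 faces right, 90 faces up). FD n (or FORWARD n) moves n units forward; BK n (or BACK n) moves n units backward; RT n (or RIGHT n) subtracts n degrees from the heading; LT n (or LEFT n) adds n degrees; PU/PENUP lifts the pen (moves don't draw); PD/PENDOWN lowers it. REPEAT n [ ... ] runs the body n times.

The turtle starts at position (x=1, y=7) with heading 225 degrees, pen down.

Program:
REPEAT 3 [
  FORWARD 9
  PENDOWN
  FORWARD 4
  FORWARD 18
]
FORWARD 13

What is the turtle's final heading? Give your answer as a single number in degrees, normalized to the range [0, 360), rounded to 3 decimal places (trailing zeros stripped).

Answer: 225

Derivation:
Executing turtle program step by step:
Start: pos=(1,7), heading=225, pen down
REPEAT 3 [
  -- iteration 1/3 --
  FD 9: (1,7) -> (-5.364,0.636) [heading=225, draw]
  PD: pen down
  FD 4: (-5.364,0.636) -> (-8.192,-2.192) [heading=225, draw]
  FD 18: (-8.192,-2.192) -> (-20.92,-14.92) [heading=225, draw]
  -- iteration 2/3 --
  FD 9: (-20.92,-14.92) -> (-27.284,-21.284) [heading=225, draw]
  PD: pen down
  FD 4: (-27.284,-21.284) -> (-30.113,-24.113) [heading=225, draw]
  FD 18: (-30.113,-24.113) -> (-42.841,-36.841) [heading=225, draw]
  -- iteration 3/3 --
  FD 9: (-42.841,-36.841) -> (-49.205,-43.205) [heading=225, draw]
  PD: pen down
  FD 4: (-49.205,-43.205) -> (-52.033,-46.033) [heading=225, draw]
  FD 18: (-52.033,-46.033) -> (-64.761,-58.761) [heading=225, draw]
]
FD 13: (-64.761,-58.761) -> (-73.953,-67.953) [heading=225, draw]
Final: pos=(-73.953,-67.953), heading=225, 10 segment(s) drawn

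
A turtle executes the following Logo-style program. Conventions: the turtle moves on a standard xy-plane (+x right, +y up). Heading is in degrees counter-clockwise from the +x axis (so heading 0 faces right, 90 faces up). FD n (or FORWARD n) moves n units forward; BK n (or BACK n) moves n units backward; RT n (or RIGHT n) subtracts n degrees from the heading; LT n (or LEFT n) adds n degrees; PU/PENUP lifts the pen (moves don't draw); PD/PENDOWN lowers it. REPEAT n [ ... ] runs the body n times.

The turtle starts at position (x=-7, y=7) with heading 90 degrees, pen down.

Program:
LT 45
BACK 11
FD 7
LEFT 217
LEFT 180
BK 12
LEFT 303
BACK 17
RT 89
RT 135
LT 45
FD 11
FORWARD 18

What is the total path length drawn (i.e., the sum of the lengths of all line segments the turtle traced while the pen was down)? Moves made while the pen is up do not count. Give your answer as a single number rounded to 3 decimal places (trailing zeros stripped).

Executing turtle program step by step:
Start: pos=(-7,7), heading=90, pen down
LT 45: heading 90 -> 135
BK 11: (-7,7) -> (0.778,-0.778) [heading=135, draw]
FD 7: (0.778,-0.778) -> (-4.172,4.172) [heading=135, draw]
LT 217: heading 135 -> 352
LT 180: heading 352 -> 172
BK 12: (-4.172,4.172) -> (7.712,2.501) [heading=172, draw]
LT 303: heading 172 -> 115
BK 17: (7.712,2.501) -> (14.896,-12.906) [heading=115, draw]
RT 89: heading 115 -> 26
RT 135: heading 26 -> 251
LT 45: heading 251 -> 296
FD 11: (14.896,-12.906) -> (19.718,-22.792) [heading=296, draw]
FD 18: (19.718,-22.792) -> (27.609,-38.971) [heading=296, draw]
Final: pos=(27.609,-38.971), heading=296, 6 segment(s) drawn

Segment lengths:
  seg 1: (-7,7) -> (0.778,-0.778), length = 11
  seg 2: (0.778,-0.778) -> (-4.172,4.172), length = 7
  seg 3: (-4.172,4.172) -> (7.712,2.501), length = 12
  seg 4: (7.712,2.501) -> (14.896,-12.906), length = 17
  seg 5: (14.896,-12.906) -> (19.718,-22.792), length = 11
  seg 6: (19.718,-22.792) -> (27.609,-38.971), length = 18
Total = 76

Answer: 76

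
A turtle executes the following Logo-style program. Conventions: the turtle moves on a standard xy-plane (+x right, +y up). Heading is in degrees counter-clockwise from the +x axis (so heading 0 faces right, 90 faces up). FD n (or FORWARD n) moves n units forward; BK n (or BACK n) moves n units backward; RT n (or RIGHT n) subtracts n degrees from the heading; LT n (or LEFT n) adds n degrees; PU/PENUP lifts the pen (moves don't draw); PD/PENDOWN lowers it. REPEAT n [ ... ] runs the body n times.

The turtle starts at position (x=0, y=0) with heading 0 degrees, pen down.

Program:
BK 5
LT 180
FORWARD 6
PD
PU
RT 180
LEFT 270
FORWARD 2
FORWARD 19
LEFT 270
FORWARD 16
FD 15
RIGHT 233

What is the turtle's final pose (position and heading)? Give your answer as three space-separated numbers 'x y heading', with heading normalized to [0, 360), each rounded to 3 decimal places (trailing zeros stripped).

Answer: -42 -21 307

Derivation:
Executing turtle program step by step:
Start: pos=(0,0), heading=0, pen down
BK 5: (0,0) -> (-5,0) [heading=0, draw]
LT 180: heading 0 -> 180
FD 6: (-5,0) -> (-11,0) [heading=180, draw]
PD: pen down
PU: pen up
RT 180: heading 180 -> 0
LT 270: heading 0 -> 270
FD 2: (-11,0) -> (-11,-2) [heading=270, move]
FD 19: (-11,-2) -> (-11,-21) [heading=270, move]
LT 270: heading 270 -> 180
FD 16: (-11,-21) -> (-27,-21) [heading=180, move]
FD 15: (-27,-21) -> (-42,-21) [heading=180, move]
RT 233: heading 180 -> 307
Final: pos=(-42,-21), heading=307, 2 segment(s) drawn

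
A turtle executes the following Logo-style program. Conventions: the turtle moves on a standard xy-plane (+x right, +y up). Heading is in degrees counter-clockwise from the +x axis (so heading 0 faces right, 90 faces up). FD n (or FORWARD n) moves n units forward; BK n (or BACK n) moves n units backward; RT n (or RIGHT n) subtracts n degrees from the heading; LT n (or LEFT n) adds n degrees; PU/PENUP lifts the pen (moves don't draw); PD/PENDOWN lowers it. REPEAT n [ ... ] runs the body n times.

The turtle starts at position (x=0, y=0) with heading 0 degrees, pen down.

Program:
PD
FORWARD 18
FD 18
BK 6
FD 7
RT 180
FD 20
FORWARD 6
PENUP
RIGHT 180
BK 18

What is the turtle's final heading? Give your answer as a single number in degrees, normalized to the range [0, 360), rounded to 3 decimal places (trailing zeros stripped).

Executing turtle program step by step:
Start: pos=(0,0), heading=0, pen down
PD: pen down
FD 18: (0,0) -> (18,0) [heading=0, draw]
FD 18: (18,0) -> (36,0) [heading=0, draw]
BK 6: (36,0) -> (30,0) [heading=0, draw]
FD 7: (30,0) -> (37,0) [heading=0, draw]
RT 180: heading 0 -> 180
FD 20: (37,0) -> (17,0) [heading=180, draw]
FD 6: (17,0) -> (11,0) [heading=180, draw]
PU: pen up
RT 180: heading 180 -> 0
BK 18: (11,0) -> (-7,0) [heading=0, move]
Final: pos=(-7,0), heading=0, 6 segment(s) drawn

Answer: 0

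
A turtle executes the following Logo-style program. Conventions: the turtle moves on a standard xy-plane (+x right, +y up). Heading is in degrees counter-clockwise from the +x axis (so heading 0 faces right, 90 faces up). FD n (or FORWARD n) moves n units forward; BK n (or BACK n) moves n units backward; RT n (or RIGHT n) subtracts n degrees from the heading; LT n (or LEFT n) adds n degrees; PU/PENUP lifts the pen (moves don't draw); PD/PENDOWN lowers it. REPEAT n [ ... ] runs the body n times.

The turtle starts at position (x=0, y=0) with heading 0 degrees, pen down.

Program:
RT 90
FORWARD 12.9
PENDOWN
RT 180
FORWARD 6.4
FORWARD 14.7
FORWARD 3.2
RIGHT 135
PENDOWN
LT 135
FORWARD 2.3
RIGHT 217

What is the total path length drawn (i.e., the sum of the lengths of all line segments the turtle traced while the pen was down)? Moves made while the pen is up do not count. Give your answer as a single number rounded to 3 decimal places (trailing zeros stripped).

Answer: 39.5

Derivation:
Executing turtle program step by step:
Start: pos=(0,0), heading=0, pen down
RT 90: heading 0 -> 270
FD 12.9: (0,0) -> (0,-12.9) [heading=270, draw]
PD: pen down
RT 180: heading 270 -> 90
FD 6.4: (0,-12.9) -> (0,-6.5) [heading=90, draw]
FD 14.7: (0,-6.5) -> (0,8.2) [heading=90, draw]
FD 3.2: (0,8.2) -> (0,11.4) [heading=90, draw]
RT 135: heading 90 -> 315
PD: pen down
LT 135: heading 315 -> 90
FD 2.3: (0,11.4) -> (0,13.7) [heading=90, draw]
RT 217: heading 90 -> 233
Final: pos=(0,13.7), heading=233, 5 segment(s) drawn

Segment lengths:
  seg 1: (0,0) -> (0,-12.9), length = 12.9
  seg 2: (0,-12.9) -> (0,-6.5), length = 6.4
  seg 3: (0,-6.5) -> (0,8.2), length = 14.7
  seg 4: (0,8.2) -> (0,11.4), length = 3.2
  seg 5: (0,11.4) -> (0,13.7), length = 2.3
Total = 39.5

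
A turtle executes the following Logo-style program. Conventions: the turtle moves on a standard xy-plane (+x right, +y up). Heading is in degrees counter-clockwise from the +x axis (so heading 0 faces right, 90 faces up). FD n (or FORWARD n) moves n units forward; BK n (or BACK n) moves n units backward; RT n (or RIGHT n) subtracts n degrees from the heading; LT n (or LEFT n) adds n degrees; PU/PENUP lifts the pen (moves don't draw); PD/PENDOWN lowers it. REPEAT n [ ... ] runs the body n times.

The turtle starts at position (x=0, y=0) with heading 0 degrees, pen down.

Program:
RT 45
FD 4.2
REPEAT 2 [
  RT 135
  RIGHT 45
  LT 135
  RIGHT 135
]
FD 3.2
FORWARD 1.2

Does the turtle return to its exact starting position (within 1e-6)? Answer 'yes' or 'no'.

Answer: no

Derivation:
Executing turtle program step by step:
Start: pos=(0,0), heading=0, pen down
RT 45: heading 0 -> 315
FD 4.2: (0,0) -> (2.97,-2.97) [heading=315, draw]
REPEAT 2 [
  -- iteration 1/2 --
  RT 135: heading 315 -> 180
  RT 45: heading 180 -> 135
  LT 135: heading 135 -> 270
  RT 135: heading 270 -> 135
  -- iteration 2/2 --
  RT 135: heading 135 -> 0
  RT 45: heading 0 -> 315
  LT 135: heading 315 -> 90
  RT 135: heading 90 -> 315
]
FD 3.2: (2.97,-2.97) -> (5.233,-5.233) [heading=315, draw]
FD 1.2: (5.233,-5.233) -> (6.081,-6.081) [heading=315, draw]
Final: pos=(6.081,-6.081), heading=315, 3 segment(s) drawn

Start position: (0, 0)
Final position: (6.081, -6.081)
Distance = 8.6; >= 1e-6 -> NOT closed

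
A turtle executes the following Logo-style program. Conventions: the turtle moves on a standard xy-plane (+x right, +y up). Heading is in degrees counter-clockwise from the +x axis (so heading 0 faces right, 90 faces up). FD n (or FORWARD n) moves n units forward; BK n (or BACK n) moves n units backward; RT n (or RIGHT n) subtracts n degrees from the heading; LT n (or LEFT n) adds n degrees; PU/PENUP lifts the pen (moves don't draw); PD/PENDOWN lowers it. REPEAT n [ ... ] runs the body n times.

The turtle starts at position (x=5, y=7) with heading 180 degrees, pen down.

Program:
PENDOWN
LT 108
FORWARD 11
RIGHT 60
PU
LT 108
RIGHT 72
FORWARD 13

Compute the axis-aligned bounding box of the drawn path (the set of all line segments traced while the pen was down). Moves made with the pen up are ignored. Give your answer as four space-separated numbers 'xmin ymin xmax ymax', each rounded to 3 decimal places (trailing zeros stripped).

Executing turtle program step by step:
Start: pos=(5,7), heading=180, pen down
PD: pen down
LT 108: heading 180 -> 288
FD 11: (5,7) -> (8.399,-3.462) [heading=288, draw]
RT 60: heading 288 -> 228
PU: pen up
LT 108: heading 228 -> 336
RT 72: heading 336 -> 264
FD 13: (8.399,-3.462) -> (7.04,-16.39) [heading=264, move]
Final: pos=(7.04,-16.39), heading=264, 1 segment(s) drawn

Segment endpoints: x in {5, 8.399}, y in {-3.462, 7}
xmin=5, ymin=-3.462, xmax=8.399, ymax=7

Answer: 5 -3.462 8.399 7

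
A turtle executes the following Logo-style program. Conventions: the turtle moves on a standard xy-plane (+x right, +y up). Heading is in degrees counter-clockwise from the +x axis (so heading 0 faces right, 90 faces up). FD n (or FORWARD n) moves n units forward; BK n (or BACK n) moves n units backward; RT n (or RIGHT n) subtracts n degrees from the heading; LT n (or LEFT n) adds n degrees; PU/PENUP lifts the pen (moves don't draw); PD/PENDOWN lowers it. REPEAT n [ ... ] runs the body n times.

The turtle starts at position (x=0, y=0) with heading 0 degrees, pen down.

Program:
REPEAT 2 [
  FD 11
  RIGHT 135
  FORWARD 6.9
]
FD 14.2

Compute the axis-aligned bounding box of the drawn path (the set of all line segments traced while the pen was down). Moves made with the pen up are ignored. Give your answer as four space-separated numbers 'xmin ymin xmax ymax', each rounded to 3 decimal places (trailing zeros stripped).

Executing turtle program step by step:
Start: pos=(0,0), heading=0, pen down
REPEAT 2 [
  -- iteration 1/2 --
  FD 11: (0,0) -> (11,0) [heading=0, draw]
  RT 135: heading 0 -> 225
  FD 6.9: (11,0) -> (6.121,-4.879) [heading=225, draw]
  -- iteration 2/2 --
  FD 11: (6.121,-4.879) -> (-1.657,-12.657) [heading=225, draw]
  RT 135: heading 225 -> 90
  FD 6.9: (-1.657,-12.657) -> (-1.657,-5.757) [heading=90, draw]
]
FD 14.2: (-1.657,-5.757) -> (-1.657,8.443) [heading=90, draw]
Final: pos=(-1.657,8.443), heading=90, 5 segment(s) drawn

Segment endpoints: x in {-1.657, -1.657, -1.657, 0, 6.121, 11}, y in {-12.657, -5.757, -4.879, 0, 8.443}
xmin=-1.657, ymin=-12.657, xmax=11, ymax=8.443

Answer: -1.657 -12.657 11 8.443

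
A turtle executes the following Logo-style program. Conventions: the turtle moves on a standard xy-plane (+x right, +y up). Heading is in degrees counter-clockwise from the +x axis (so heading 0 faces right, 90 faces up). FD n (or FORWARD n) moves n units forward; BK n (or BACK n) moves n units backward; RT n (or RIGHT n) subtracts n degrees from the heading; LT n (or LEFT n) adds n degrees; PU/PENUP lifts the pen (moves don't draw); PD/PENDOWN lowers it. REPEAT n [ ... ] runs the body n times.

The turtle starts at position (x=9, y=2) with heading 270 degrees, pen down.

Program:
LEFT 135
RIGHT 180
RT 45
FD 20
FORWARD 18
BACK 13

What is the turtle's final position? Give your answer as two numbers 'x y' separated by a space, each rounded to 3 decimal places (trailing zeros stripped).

Executing turtle program step by step:
Start: pos=(9,2), heading=270, pen down
LT 135: heading 270 -> 45
RT 180: heading 45 -> 225
RT 45: heading 225 -> 180
FD 20: (9,2) -> (-11,2) [heading=180, draw]
FD 18: (-11,2) -> (-29,2) [heading=180, draw]
BK 13: (-29,2) -> (-16,2) [heading=180, draw]
Final: pos=(-16,2), heading=180, 3 segment(s) drawn

Answer: -16 2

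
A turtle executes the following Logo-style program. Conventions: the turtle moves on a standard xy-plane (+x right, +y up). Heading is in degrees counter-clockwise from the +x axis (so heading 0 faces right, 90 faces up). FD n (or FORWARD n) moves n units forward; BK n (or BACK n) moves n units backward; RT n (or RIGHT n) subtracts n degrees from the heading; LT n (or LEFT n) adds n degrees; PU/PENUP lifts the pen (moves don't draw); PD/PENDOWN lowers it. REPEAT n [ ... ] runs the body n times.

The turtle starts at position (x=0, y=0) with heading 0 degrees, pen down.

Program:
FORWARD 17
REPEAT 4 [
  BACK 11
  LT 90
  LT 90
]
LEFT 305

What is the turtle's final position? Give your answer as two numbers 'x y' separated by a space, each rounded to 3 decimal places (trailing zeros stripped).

Executing turtle program step by step:
Start: pos=(0,0), heading=0, pen down
FD 17: (0,0) -> (17,0) [heading=0, draw]
REPEAT 4 [
  -- iteration 1/4 --
  BK 11: (17,0) -> (6,0) [heading=0, draw]
  LT 90: heading 0 -> 90
  LT 90: heading 90 -> 180
  -- iteration 2/4 --
  BK 11: (6,0) -> (17,0) [heading=180, draw]
  LT 90: heading 180 -> 270
  LT 90: heading 270 -> 0
  -- iteration 3/4 --
  BK 11: (17,0) -> (6,0) [heading=0, draw]
  LT 90: heading 0 -> 90
  LT 90: heading 90 -> 180
  -- iteration 4/4 --
  BK 11: (6,0) -> (17,0) [heading=180, draw]
  LT 90: heading 180 -> 270
  LT 90: heading 270 -> 0
]
LT 305: heading 0 -> 305
Final: pos=(17,0), heading=305, 5 segment(s) drawn

Answer: 17 0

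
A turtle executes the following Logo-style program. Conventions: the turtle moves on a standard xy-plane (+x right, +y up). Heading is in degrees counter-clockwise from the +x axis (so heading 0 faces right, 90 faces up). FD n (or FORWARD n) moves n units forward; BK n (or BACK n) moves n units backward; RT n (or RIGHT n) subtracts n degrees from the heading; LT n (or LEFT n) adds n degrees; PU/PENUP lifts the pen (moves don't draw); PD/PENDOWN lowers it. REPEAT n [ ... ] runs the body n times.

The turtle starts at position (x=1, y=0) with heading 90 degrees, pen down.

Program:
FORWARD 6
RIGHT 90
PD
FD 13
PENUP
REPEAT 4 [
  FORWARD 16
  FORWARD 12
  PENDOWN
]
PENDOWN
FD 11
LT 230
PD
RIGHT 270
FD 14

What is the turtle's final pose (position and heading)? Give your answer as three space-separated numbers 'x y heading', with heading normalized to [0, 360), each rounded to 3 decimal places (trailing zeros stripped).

Executing turtle program step by step:
Start: pos=(1,0), heading=90, pen down
FD 6: (1,0) -> (1,6) [heading=90, draw]
RT 90: heading 90 -> 0
PD: pen down
FD 13: (1,6) -> (14,6) [heading=0, draw]
PU: pen up
REPEAT 4 [
  -- iteration 1/4 --
  FD 16: (14,6) -> (30,6) [heading=0, move]
  FD 12: (30,6) -> (42,6) [heading=0, move]
  PD: pen down
  -- iteration 2/4 --
  FD 16: (42,6) -> (58,6) [heading=0, draw]
  FD 12: (58,6) -> (70,6) [heading=0, draw]
  PD: pen down
  -- iteration 3/4 --
  FD 16: (70,6) -> (86,6) [heading=0, draw]
  FD 12: (86,6) -> (98,6) [heading=0, draw]
  PD: pen down
  -- iteration 4/4 --
  FD 16: (98,6) -> (114,6) [heading=0, draw]
  FD 12: (114,6) -> (126,6) [heading=0, draw]
  PD: pen down
]
PD: pen down
FD 11: (126,6) -> (137,6) [heading=0, draw]
LT 230: heading 0 -> 230
PD: pen down
RT 270: heading 230 -> 320
FD 14: (137,6) -> (147.725,-2.999) [heading=320, draw]
Final: pos=(147.725,-2.999), heading=320, 10 segment(s) drawn

Answer: 147.725 -2.999 320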